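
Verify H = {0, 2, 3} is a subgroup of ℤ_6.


Subgroup test for H = {0, 2, 3} in (ℤ_6, +):
(1) 0 ∈ H? Yes
(2) Closure: for all a,b ∈ H, (a+b) mod 6 ∈ H? No  [counterexample: 2 + 2 = 4 ∉ H]
(3) Inverses: for all a ∈ H, -a mod 6 ∈ H? No

No, H is not a subgroup of ℤ_6


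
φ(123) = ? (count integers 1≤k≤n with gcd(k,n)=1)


Factor n: 123 = 3 × 41
φ(n) = n · ∏(1 - 1/p) over distinct primes p | n
φ(123) = 123 · (1 - 1/3) · (1 - 1/41) = 80

φ(123) = 80


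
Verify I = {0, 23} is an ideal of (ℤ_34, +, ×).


Check ideal conditions for I = {0, 23} in ℤ_34:
(1) I is an additive subgroup? No
(2) For r ∈ ℤ_34 and a ∈ I: r·a ∈ I? No  [counterexample: r=2, a=23, r·a mod 34 = 12 ∉ I]

No, I is not an ideal of ℤ_34


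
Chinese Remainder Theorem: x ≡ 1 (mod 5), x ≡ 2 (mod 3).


m₁ = 5, m₂ = 3, gcd = 1, so CRT applies. M = m₁·m₂ = 15
Let M₁ = M/m₁ = 3, M₂ = M/m₂ = 5
Find y₁ ≡ M₁⁻¹ (mod m₁): 3⁻¹ ≡ 2 (mod 5)
Find y₂ ≡ M₂⁻¹ (mod m₂): 5⁻¹ ≡ 2 (mod 3)
x = a₁·M₁·y₁ + a₂·M₂·y₂ = 1·3·2 + 2·5·2 = 26
Reduce mod 15: x ≡ 11
Check: 11 mod 5 = 1 ✓, 11 mod 3 = 2 ✓

x ≡ 11 (mod 15)


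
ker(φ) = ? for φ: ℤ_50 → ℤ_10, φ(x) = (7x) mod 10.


Kernel = preimage of identity
ker(φ) = {x ∈ ℤ_50 : 7x ≡ 0 (mod 10)}. Since 10 | 50, φ is well-defined. The kernel is the cyclic subgroup ⟨10⟩ of ℤ_50 (order 5), i.e. {0, 10, 20, 30, 40}

ker(φ) = {0, 10, 20, 30, 40}


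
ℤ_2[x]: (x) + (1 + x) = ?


Add coefficients mod 2:
x^0: 0 + 1 = 1 (mod 2)
x^1: 1 + 1 = 0 (mod 2)
Result: 1

f + g = 1


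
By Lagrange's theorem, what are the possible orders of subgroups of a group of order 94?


Lagrange's theorem: |H| divides |G|
|G| = 94
Divisors of 94: 1, 2, 47, 94

Possible subgroup orders: {1, 2, 47, 94}


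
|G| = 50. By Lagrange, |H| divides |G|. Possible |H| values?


Lagrange's theorem: |H| divides |G|
|G| = 50
Divisors of 50: 1, 2, 5, 10, 25, 50

Possible subgroup orders: {1, 2, 5, 10, 25, 50}


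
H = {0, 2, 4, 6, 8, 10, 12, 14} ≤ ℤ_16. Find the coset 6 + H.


6 + H = {6 + h (mod 16) : h ∈ H}
6+0=6, 6+2=8, 6+4=10, 6+6=12, 6+8=14, 6+10=0, 6+12=2, 6+14=4
6 + H = {0, 2, 4, 6, 8, 10, 12, 14} = 0 + H

6 + H = {0, 2, 4, 6, 8, 10, 12, 14}


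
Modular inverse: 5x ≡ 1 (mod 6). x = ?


Use the extended Euclidean algorithm to write 1 = 5·s + 6·t; then s mod 6 is the inverse.
Euclidean algorithm:
  5 = 0·6 + 5
  6 = 1·5 + 1
  5 = 5·1 + 0
gcd(5,6) = 1
Back-substitution gives: 5·(-1) + 6·(1) = 1
So 5⁻¹ ≡ -1 ≡ 5 (mod 6)
Check: 5 × 5 = 25 ≡ 1 (mod 6) ✓

5⁻¹ ≡ 5 (mod 6)


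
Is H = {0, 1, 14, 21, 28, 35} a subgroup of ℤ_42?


Subgroup test for H = {0, 1, 14, 21, 28, 35} in (ℤ_42, +):
(1) 0 ∈ H? Yes
(2) Closure: for all a,b ∈ H, (a+b) mod 42 ∈ H? No  [counterexample: 1 + 1 = 2 ∉ H]
(3) Inverses: for all a ∈ H, -a mod 42 ∈ H? No

No, H is not a subgroup of ℤ_42


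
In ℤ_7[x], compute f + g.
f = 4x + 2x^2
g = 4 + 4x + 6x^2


Add coefficients mod 7:
x^0: 0 + 4 = 4 (mod 7)
x^1: 4 + 4 = 1 (mod 7)
x^2: 2 + 6 = 1 (mod 7)
Result: 4 + x + x^2

f + g = 4 + x + x^2


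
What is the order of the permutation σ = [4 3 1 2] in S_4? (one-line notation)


Cycle decomposition: (1 4 2 3)
Cycle lengths: 4
Order = lcm(4) = 4

ord(σ) = 4


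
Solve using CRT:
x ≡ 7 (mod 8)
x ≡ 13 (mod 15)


m₁ = 8, m₂ = 15, gcd = 1, so CRT applies. M = m₁·m₂ = 120
Let M₁ = M/m₁ = 15, M₂ = M/m₂ = 8
Find y₁ ≡ M₁⁻¹ (mod m₁): 15⁻¹ ≡ 7 (mod 8)
Find y₂ ≡ M₂⁻¹ (mod m₂): 8⁻¹ ≡ 2 (mod 15)
x = a₁·M₁·y₁ + a₂·M₂·y₂ = 7·15·7 + 13·8·2 = 943
Reduce mod 120: x ≡ 103
Check: 103 mod 8 = 7 ✓, 103 mod 15 = 13 ✓

x ≡ 103 (mod 120)


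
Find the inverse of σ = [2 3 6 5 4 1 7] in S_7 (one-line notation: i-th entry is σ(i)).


To find σ⁻¹, swap domain and range:
σ(1) = 2 → σ⁻¹(2) = 1
σ(2) = 3 → σ⁻¹(3) = 2
σ(3) = 6 → σ⁻¹(6) = 3
σ(4) = 5 → σ⁻¹(5) = 4
σ(5) = 4 → σ⁻¹(4) = 5
σ(6) = 1 → σ⁻¹(1) = 6
σ(7) = 7 → σ⁻¹(7) = 7

σ⁻¹ = [6 1 2 5 4 3 7]


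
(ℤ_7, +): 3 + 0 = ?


Operation: addition mod 7
3 + 0 = (a + b) mod 7 with a = 3, b = 0

3 + 0 = 3


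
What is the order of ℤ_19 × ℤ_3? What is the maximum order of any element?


|ℤ_19 × ℤ_3| = 19 × 3 = 57
Max element order = lcm(19,3) = 57
Cyclic? Yes (gcd=1)

|ℤ_19×ℤ_3| = 57, max element order = 57


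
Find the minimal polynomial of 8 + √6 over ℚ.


Let α = 8 + √6. Then α - 8 = √6, so (α - 8)² = 6, giving α² - 16α + 58 = 0. Degree 2 and α ∉ ℚ, so this is the minimal polynomial.

Minimal polynomial: x² - 16x + 58


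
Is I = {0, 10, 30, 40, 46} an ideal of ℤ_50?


Check ideal conditions for I = {0, 10, 30, 40, 46} in ℤ_50:
(1) I is an additive subgroup? No
(2) For r ∈ ℤ_50 and a ∈ I: r·a ∈ I? No  [counterexample: r=2, a=10, r·a mod 50 = 20 ∉ I]

No, I is not an ideal of ℤ_50


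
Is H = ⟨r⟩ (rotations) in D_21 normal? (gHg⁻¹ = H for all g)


H = ⟨r⟩ (rotations) in D_21
The rotation subgroup ⟨r⟩ has index 2 in D_21, so it is normal

Yes, normal subgroup


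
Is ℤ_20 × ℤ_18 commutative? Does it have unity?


Direct product ring; commutative with unity (1,1); but (1,0)·(0,1) = (0,0) gives zero divisors, so not an integral domain
Commutative: Yes
Integral domain: No
Has unity: Yes

ℤ_20 × ℤ_18: Commutative=Yes, Unity=Yes


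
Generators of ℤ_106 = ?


g generates ℤ_n iff gcd(g,n) = 1
Prime factors of 106: 2, 53
Generators are g ∈ {1,...,105} not divisible by any of these primes.
Generators: {1, 3, 5, 7, 9, 11, 13, 15, 17, 19, 21, 23, 25, 27, 29, 31, 33, 35, 37, 39, 41, 43, 45, 47, 49, 51, 55, 57, 59, 61, 63, 65, 67, 69, 71, 73, 75, 77, 79, 81, 83, 85, 87, 89, 91, 93, 95, 97, 99, 101, 103, 105}
Number of generators = φ(106) = 52

Generators of ℤ_106 = {1, 3, 5, 7, 9, 11, 13, 15, 17, 19, 21, 23, 25, 27, 29, 31, 33, 35, 37, 39, 41, 43, 45, 47, 49, 51, 55, 57, 59, 61, 63, 65, 67, 69, 71, 73, 75, 77, 79, 81, 83, 85, 87, 89, 91, 93, 95, 97, 99, 101, 103, 105}


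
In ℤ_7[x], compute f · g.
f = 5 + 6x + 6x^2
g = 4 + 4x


Expand and collect like terms; reduce coefficients mod 7:
x^0: 5·4 = 20 ≡ 6 (mod 7)
x^1: 5·4 + 6·4 = 44 ≡ 2 (mod 7)
x^2: 6·4 + 6·4 = 48 ≡ 6 (mod 7)
x^3: 6·4 = 24 ≡ 3 (mod 7)
Result: 6 + 2x + 6x^2 + 3x^3

f · g = 6 + 2x + 6x^2 + 3x^3


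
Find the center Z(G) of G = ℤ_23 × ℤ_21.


Z(G) = {g ∈ G | gx = xg for all x ∈ G}
Direct product of abelian groups is abelian, so Z(G) = G

Z(ℤ_23 × ℤ_21) = ℤ_23 × ℤ_21


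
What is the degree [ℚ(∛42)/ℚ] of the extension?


∛42 has minimal polynomial x³ - 42 (irreducible over ℚ since 42 is not a perfect cube)

[ℚ(∛42)/ℚ] = 3


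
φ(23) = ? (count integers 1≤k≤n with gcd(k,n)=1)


φ(n) = count of k ∈ {1,...,n} with gcd(k,n)=1
Coprimes to 23: {1, 2, 3, 4, 5, 6, 7, 8, 9, 10, 11, 12, 13, 14, 15, 16, 17, 18, 19, 20, 21, 22}
Count: 22

φ(23) = 22


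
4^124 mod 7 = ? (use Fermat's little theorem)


Fermat's little theorem: if p is prime and gcd(a,p)=1, then a^(p-1) ≡ 1 (mod p)
p = 7 is prime, gcd(4,7) = 1
Reduce exponent: 124 mod 6 = 4
So 4^124 ≡ 4^4 (mod 7)
4^4 mod 7 = 4

4^124 ≡ 4 (mod 7)


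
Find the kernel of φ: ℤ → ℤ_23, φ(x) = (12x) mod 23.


Kernel = preimage of identity
ker(φ) = {x ∈ ℤ : 12x ≡ 0 (mod 23)}. gcd(12,23) = 1, so 12x ≡ 0 (mod 23) ⟺ x ≡ 0 (mod 23/1 = 23). Hence ker(φ) = 23ℤ

ker(φ) = 23ℤ


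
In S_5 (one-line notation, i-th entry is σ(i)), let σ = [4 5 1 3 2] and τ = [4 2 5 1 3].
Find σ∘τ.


σ∘τ: apply τ first, then σ
1 →τ 4 →σ 3
2 →τ 2 →σ 5
3 →τ 5 →σ 2
4 →τ 1 →σ 4
5 →τ 3 →σ 1

σ∘τ = [3 5 2 4 1]


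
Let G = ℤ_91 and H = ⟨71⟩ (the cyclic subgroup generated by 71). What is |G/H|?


|⟨71⟩| = n / gcd(71, 91) = 91 / 1 = 91
H is normal (ℤ_91 is abelian).
|G/H| = |G| / |H| = 91 / 91 = 1

|G/H| = 1


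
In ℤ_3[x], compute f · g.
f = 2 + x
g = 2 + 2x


Expand and collect like terms; reduce coefficients mod 3:
x^0: 2·2 = 4 ≡ 1 (mod 3)
x^1: 2·2 + 1·2 = 6 ≡ 0 (mod 3)
x^2: 1·2 = 2 ≡ 2 (mod 3)
Result: 1 + 2x^2

f · g = 1 + 2x^2


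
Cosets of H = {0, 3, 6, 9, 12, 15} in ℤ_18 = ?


H = {0, 3, 6, 9, 12, 15}, |H| = 6
Number of cosets = |G|/|H| = 18/6 = 3
0 + H = {0, 3, 6, 9, 12, 15}
1 + H = {1, 4, 7, 10, 13, 16}
2 + H = {2, 5, 8, 11, 14, 17}

Cosets: 0+H={0,3,6,9,12,15}; 1+H={1,4,7,10,13,16}; 2+H={2,5,8,11,14,17}


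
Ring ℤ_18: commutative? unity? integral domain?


ℤ_18 is a commutative ring with unity 1; 18 = 2×9 is composite, so 2·9 ≡ 0 gives zero divisors (not an integral domain)
Commutative: Yes
Integral domain: No
Has unity: Yes

ℤ_18: Commutative=Yes, Unity=Yes


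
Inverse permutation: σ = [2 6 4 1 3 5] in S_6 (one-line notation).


To find σ⁻¹, swap domain and range:
σ(1) = 2 → σ⁻¹(2) = 1
σ(2) = 6 → σ⁻¹(6) = 2
σ(3) = 4 → σ⁻¹(4) = 3
σ(4) = 1 → σ⁻¹(1) = 4
σ(5) = 3 → σ⁻¹(3) = 5
σ(6) = 5 → σ⁻¹(5) = 6

σ⁻¹ = [4 1 5 3 6 2]


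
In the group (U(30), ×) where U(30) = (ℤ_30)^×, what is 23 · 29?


Operation: multiplication mod 30
23 · 29 = (a × b) mod 30 with a = 23, b = 29

23 · 29 = 7


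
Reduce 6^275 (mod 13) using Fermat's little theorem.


Fermat's little theorem: if p is prime and gcd(a,p)=1, then a^(p-1) ≡ 1 (mod p)
p = 13 is prime, gcd(6,13) = 1
Reduce exponent: 275 mod 12 = 11
So 6^275 ≡ 6^11 (mod 13)
6^11 mod 13 = 11

6^275 ≡ 11 (mod 13)


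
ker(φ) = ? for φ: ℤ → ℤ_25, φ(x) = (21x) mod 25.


Kernel = preimage of identity
ker(φ) = {x ∈ ℤ : 21x ≡ 0 (mod 25)}. gcd(21,25) = 1, so 21x ≡ 0 (mod 25) ⟺ x ≡ 0 (mod 25/1 = 25). Hence ker(φ) = 25ℤ

ker(φ) = 25ℤ


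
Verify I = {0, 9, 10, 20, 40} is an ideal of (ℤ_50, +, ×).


Check ideal conditions for I = {0, 9, 10, 20, 40} in ℤ_50:
(1) I is an additive subgroup? No
(2) For r ∈ ℤ_50 and a ∈ I: r·a ∈ I? No  [counterexample: r=2, a=9, r·a mod 50 = 18 ∉ I]

No, I is not an ideal of ℤ_50


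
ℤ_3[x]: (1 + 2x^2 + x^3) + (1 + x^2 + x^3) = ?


Add coefficients mod 3:
x^0: 1 + 1 = 2 (mod 3)
x^1: 0 + 0 = 0 (mod 3)
x^2: 2 + 1 = 0 (mod 3)
x^3: 1 + 1 = 2 (mod 3)
Result: 2 + 2x^3

f + g = 2 + 2x^3


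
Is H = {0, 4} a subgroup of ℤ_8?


Subgroup test for H = {0, 4} in (ℤ_8, +):
(1) 0 ∈ H? Yes
(2) Closure: for all a,b ∈ H, (a+b) mod 8 ∈ H? Yes
(3) Inverses: for all a ∈ H, -a mod 8 ∈ H? Yes

Yes, H is a subgroup of ℤ_8


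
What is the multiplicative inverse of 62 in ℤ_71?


Use the extended Euclidean algorithm to write 1 = 62·s + 71·t; then s mod 71 is the inverse.
Euclidean algorithm:
  62 = 0·71 + 62
  71 = 1·62 + 9
  62 = 6·9 + 8
  9 = 1·8 + 1
  8 = 8·1 + 0
gcd(62,71) = 1
Back-substitution gives: 62·(-8) + 71·(7) = 1
So 62⁻¹ ≡ -8 ≡ 63 (mod 71)
Check: 62 × 63 = 3906 ≡ 1 (mod 71) ✓

62⁻¹ ≡ 63 (mod 71)


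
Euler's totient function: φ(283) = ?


Factor n: 283 = 283
φ(n) = n · ∏(1 - 1/p) over distinct primes p | n
φ(283) = 283 · (1 - 1/283) = 282

φ(283) = 282


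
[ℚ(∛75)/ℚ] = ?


∛75 has minimal polynomial x³ - 75 (irreducible over ℚ since 75 is not a perfect cube)

[ℚ(∛75)/ℚ] = 3


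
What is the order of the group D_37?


|D_n| = 2n (n rotations and n reflections)
|D_37| = 2×37 = 74

|D_37| = 74


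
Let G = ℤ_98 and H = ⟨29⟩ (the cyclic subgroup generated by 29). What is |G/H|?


|⟨29⟩| = n / gcd(29, 98) = 98 / 1 = 98
H is normal (ℤ_98 is abelian).
|G/H| = |G| / |H| = 98 / 98 = 1

|G/H| = 1


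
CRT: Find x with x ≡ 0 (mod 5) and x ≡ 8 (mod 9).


m₁ = 5, m₂ = 9, gcd = 1, so CRT applies. M = m₁·m₂ = 45
Let M₁ = M/m₁ = 9, M₂ = M/m₂ = 5
Find y₁ ≡ M₁⁻¹ (mod m₁): 9⁻¹ ≡ 4 (mod 5)
Find y₂ ≡ M₂⁻¹ (mod m₂): 5⁻¹ ≡ 2 (mod 9)
x = a₁·M₁·y₁ + a₂·M₂·y₂ = 0·9·4 + 8·5·2 = 80
Reduce mod 45: x ≡ 35
Check: 35 mod 5 = 0 ✓, 35 mod 9 = 8 ✓

x ≡ 35 (mod 45)


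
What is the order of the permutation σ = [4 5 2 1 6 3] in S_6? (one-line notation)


Cycle decomposition: (1 4) (2 5 6 3)
Cycle lengths: 2, 4
Order = lcm(2, 4) = 4

ord(σ) = 4


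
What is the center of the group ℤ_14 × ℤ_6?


Z(G) = {g ∈ G | gx = xg for all x ∈ G}
Direct product of abelian groups is abelian, so Z(G) = G

Z(ℤ_14 × ℤ_6) = ℤ_14 × ℤ_6


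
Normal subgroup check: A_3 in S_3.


H = A_3 in S_3
A_3 has index 2 in S_3, and every subgroup of index 2 is normal

Yes, normal subgroup


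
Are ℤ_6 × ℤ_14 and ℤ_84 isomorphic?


Comparing ℤ_6 × ℤ_14 and ℤ_84:
gcd(6,14) = 2 ≠ 1. Max element order in ℤ_6×ℤ_14 is lcm(6,14) = 42 < 84, so it has no element of order 84

No, ℤ_6 × ℤ_14 ≇ ℤ_84


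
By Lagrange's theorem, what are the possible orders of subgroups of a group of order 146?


Lagrange's theorem: |H| divides |G|
|G| = 146
Divisors of 146: 1, 2, 73, 146

Possible subgroup orders: {1, 2, 73, 146}


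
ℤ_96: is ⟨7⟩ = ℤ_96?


g generates ℤ_n iff gcd(g, n) = 1
gcd(7, 96) = 1
Since gcd = 1, 7 is a generator.

Yes, 7 generates ℤ_96


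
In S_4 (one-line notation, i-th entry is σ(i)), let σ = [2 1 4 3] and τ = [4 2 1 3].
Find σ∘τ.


σ∘τ: apply τ first, then σ
1 →τ 4 →σ 3
2 →τ 2 →σ 1
3 →τ 1 →σ 2
4 →τ 3 →σ 4

σ∘τ = [3 1 2 4]


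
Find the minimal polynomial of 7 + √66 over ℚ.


Let α = 7 + √66. Then α - 7 = √66, so (α - 7)² = 66, giving α² - 14α - 17 = 0. Degree 2 and α ∉ ℚ, so this is the minimal polynomial.

Minimal polynomial: x² - 14x - 17


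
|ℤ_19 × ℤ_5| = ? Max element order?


|ℤ_19 × ℤ_5| = 19 × 5 = 95
Max element order = lcm(19,5) = 95
Cyclic? Yes (gcd=1)

|ℤ_19×ℤ_5| = 95, max element order = 95


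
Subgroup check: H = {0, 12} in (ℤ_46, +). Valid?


Subgroup test for H = {0, 12} in (ℤ_46, +):
(1) 0 ∈ H? Yes
(2) Closure: for all a,b ∈ H, (a+b) mod 46 ∈ H? No  [counterexample: 12 + 12 = 24 ∉ H]
(3) Inverses: for all a ∈ H, -a mod 46 ∈ H? No

No, H is not a subgroup of ℤ_46


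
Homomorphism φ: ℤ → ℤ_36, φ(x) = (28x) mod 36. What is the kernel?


Kernel = preimage of identity
ker(φ) = {x ∈ ℤ : 28x ≡ 0 (mod 36)}. gcd(28,36) = 4, so 28x ≡ 0 (mod 36) ⟺ x ≡ 0 (mod 36/4 = 9). Hence ker(φ) = 9ℤ

ker(φ) = 9ℤ


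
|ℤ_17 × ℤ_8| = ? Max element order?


|ℤ_17 × ℤ_8| = 17 × 8 = 136
Max element order = lcm(17,8) = 136
Cyclic? Yes (gcd=1)

|ℤ_17×ℤ_8| = 136, max element order = 136


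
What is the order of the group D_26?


|D_n| = 2n (n rotations and n reflections)
|D_26| = 2×26 = 52

|D_26| = 52


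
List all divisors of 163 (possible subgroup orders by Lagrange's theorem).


Lagrange's theorem: |H| divides |G|
|G| = 163
Divisors of 163: 1, 163

Possible subgroup orders: {1, 163}


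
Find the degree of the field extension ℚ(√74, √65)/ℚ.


[ℚ(√74,√65):ℚ] = [ℚ(√74,√65):ℚ(√74)]·[ℚ(√74):ℚ] = 2·2 = 4

[ℚ(√74, √65)/ℚ] = 4


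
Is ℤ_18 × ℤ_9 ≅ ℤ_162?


Comparing ℤ_18 × ℤ_9 and ℤ_162:
gcd(18,9) = 9 ≠ 1. Max element order in ℤ_18×ℤ_9 is lcm(18,9) = 18 < 162, so it has no element of order 162

No, ℤ_18 × ℤ_9 ≇ ℤ_162


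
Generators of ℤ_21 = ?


g generates ℤ_n iff gcd(g,n) = 1
Prime factors of 21: 3, 7
Generators are g ∈ {1,...,20} not divisible by any of these primes.
Generators: {1, 2, 4, 5, 8, 10, 11, 13, 16, 17, 19, 20}
Number of generators = φ(21) = 12

Generators of ℤ_21 = {1, 2, 4, 5, 8, 10, 11, 13, 16, 17, 19, 20}


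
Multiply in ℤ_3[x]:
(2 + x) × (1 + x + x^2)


Expand and collect like terms; reduce coefficients mod 3:
x^0: 2·1 = 2 ≡ 2 (mod 3)
x^1: 2·1 + 1·1 = 3 ≡ 0 (mod 3)
x^2: 2·1 + 1·1 = 3 ≡ 0 (mod 3)
x^3: 1·1 = 1 ≡ 1 (mod 3)
Result: 2 + x^3

f · g = 2 + x^3


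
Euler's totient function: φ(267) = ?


Factor n: 267 = 3 × 89
φ(n) = n · ∏(1 - 1/p) over distinct primes p | n
φ(267) = 267 · (1 - 1/3) · (1 - 1/89) = 176

φ(267) = 176


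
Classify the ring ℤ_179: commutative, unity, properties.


ℤ_179 is a commutative ring with unity 1; 179 is prime, so ℤ_179 is a field (hence an integral domain)
Commutative: Yes
Integral domain: Yes
Has unity: Yes

ℤ_179: Commutative=Yes, Unity=Yes


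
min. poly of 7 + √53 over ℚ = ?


Let α = 7 + √53. Then α - 7 = √53, so (α - 7)² = 53, giving α² - 14α - 4 = 0. Degree 2 and α ∉ ℚ, so this is the minimal polynomial.

Minimal polynomial: x² - 14x - 4


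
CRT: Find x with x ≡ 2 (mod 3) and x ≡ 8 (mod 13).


m₁ = 3, m₂ = 13, gcd = 1, so CRT applies. M = m₁·m₂ = 39
Let M₁ = M/m₁ = 13, M₂ = M/m₂ = 3
Find y₁ ≡ M₁⁻¹ (mod m₁): 13⁻¹ ≡ 1 (mod 3)
Find y₂ ≡ M₂⁻¹ (mod m₂): 3⁻¹ ≡ 9 (mod 13)
x = a₁·M₁·y₁ + a₂·M₂·y₂ = 2·13·1 + 8·3·9 = 242
Reduce mod 39: x ≡ 8
Check: 8 mod 3 = 2 ✓, 8 mod 13 = 8 ✓

x ≡ 8 (mod 39)


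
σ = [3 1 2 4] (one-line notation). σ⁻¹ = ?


To find σ⁻¹, swap domain and range:
σ(1) = 3 → σ⁻¹(3) = 1
σ(2) = 1 → σ⁻¹(1) = 2
σ(3) = 2 → σ⁻¹(2) = 3
σ(4) = 4 → σ⁻¹(4) = 4

σ⁻¹ = [2 3 1 4]


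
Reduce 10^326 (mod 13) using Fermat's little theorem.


Fermat's little theorem: if p is prime and gcd(a,p)=1, then a^(p-1) ≡ 1 (mod p)
p = 13 is prime, gcd(10,13) = 1
Reduce exponent: 326 mod 12 = 2
So 10^326 ≡ 10^2 (mod 13)
10^2 mod 13 = 9

10^326 ≡ 9 (mod 13)


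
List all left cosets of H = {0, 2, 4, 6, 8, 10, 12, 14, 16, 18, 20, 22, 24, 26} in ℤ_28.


H = {0, 2, 4, 6, 8, 10, 12, 14, 16, 18, 20, 22, 24, 26}, |H| = 14
Number of cosets = |G|/|H| = 28/14 = 2
0 + H = {0, 2, 4, 6, 8, 10, 12, 14, 16, 18, 20, 22, 24, 26}
1 + H = {1, 3, 5, 7, 9, 11, 13, 15, 17, 19, 21, 23, 25, 27}

Cosets: 0+H={0,2,4,6,8,10,12,14,16,18,20,22,24,26}; 1+H={1,3,5,7,9,11,13,15,17,19,21,23,25,27}


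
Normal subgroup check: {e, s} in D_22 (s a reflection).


H = {e, s} in D_22 (s a reflection)
r·s·r⁻¹ = sr⁻² ≠ s for n ≥ 3, so {e, s} is not closed under conjugation

No, not a normal subgroup


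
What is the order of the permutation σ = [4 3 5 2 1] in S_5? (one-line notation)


Cycle decomposition: (1 4 2 3 5)
Cycle lengths: 5
Order = lcm(5) = 5

ord(σ) = 5


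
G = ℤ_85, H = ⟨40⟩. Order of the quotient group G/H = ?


|⟨40⟩| = n / gcd(40, 85) = 85 / 5 = 17
H is normal (ℤ_85 is abelian).
|G/H| = |G| / |H| = 85 / 17 = 5

|G/H| = 5


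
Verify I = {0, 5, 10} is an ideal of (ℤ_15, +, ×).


Check ideal conditions for I = {0, 5, 10} in ℤ_15:
(1) I is an additive subgroup? Yes
(2) For r ∈ ℤ_15 and a ∈ I: r·a ∈ I? Yes

Yes, I is an ideal of ℤ_15


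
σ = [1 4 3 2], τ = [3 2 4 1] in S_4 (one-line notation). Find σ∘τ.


σ∘τ: apply τ first, then σ
1 →τ 3 →σ 3
2 →τ 2 →σ 4
3 →τ 4 →σ 2
4 →τ 1 →σ 1

σ∘τ = [3 4 2 1]


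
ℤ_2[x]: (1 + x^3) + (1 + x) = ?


Add coefficients mod 2:
x^0: 1 + 1 = 0 (mod 2)
x^1: 0 + 1 = 1 (mod 2)
x^2: 0 + 0 = 0 (mod 2)
x^3: 1 + 0 = 1 (mod 2)
Result: x + x^3

f + g = x + x^3


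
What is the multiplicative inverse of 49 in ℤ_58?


Use the extended Euclidean algorithm to write 1 = 49·s + 58·t; then s mod 58 is the inverse.
Euclidean algorithm:
  49 = 0·58 + 49
  58 = 1·49 + 9
  49 = 5·9 + 4
  9 = 2·4 + 1
  4 = 4·1 + 0
gcd(49,58) = 1
Back-substitution gives: 49·(-13) + 58·(11) = 1
So 49⁻¹ ≡ -13 ≡ 45 (mod 58)
Check: 49 × 45 = 2205 ≡ 1 (mod 58) ✓

49⁻¹ ≡ 45 (mod 58)


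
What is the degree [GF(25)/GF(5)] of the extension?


GF(25) = GF(5^2), so the extension degree is 2

[GF(25)/GF(5)] = 2


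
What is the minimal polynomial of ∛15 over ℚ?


∛15 satisfies x³ - 15 = 0, irreducible over ℚ (no rational root; 15 is not a perfect cube)

Minimal polynomial: x³ - 15


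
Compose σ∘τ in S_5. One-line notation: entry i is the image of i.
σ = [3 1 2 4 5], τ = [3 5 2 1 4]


σ∘τ: apply τ first, then σ
1 →τ 3 →σ 2
2 →τ 5 →σ 5
3 →τ 2 →σ 1
4 →τ 1 →σ 3
5 →τ 4 →σ 4

σ∘τ = [2 5 1 3 4]


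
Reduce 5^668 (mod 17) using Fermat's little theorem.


Fermat's little theorem: if p is prime and gcd(a,p)=1, then a^(p-1) ≡ 1 (mod p)
p = 17 is prime, gcd(5,17) = 1
Reduce exponent: 668 mod 16 = 12
So 5^668 ≡ 5^12 (mod 17)
5^12 mod 17 = 4

5^668 ≡ 4 (mod 17)


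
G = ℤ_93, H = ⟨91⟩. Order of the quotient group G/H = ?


|⟨91⟩| = n / gcd(91, 93) = 93 / 1 = 93
H is normal (ℤ_93 is abelian).
|G/H| = |G| / |H| = 93 / 93 = 1

|G/H| = 1


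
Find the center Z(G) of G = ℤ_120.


Z(G) = {g ∈ G | gx = xg for all x ∈ G}
ℤ_120 is abelian, so Z(G) = G

Z(ℤ_120) = ℤ_120


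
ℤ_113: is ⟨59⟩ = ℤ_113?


g generates ℤ_n iff gcd(g, n) = 1
gcd(59, 113) = 1
Since gcd = 1, 59 is a generator.

Yes, 59 generates ℤ_113


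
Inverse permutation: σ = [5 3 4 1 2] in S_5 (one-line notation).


To find σ⁻¹, swap domain and range:
σ(1) = 5 → σ⁻¹(5) = 1
σ(2) = 3 → σ⁻¹(3) = 2
σ(3) = 4 → σ⁻¹(4) = 3
σ(4) = 1 → σ⁻¹(1) = 4
σ(5) = 2 → σ⁻¹(2) = 5

σ⁻¹ = [4 5 2 3 1]


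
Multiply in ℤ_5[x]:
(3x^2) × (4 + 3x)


Expand and collect like terms; reduce coefficients mod 5:
x^0: 0·4 = 0 ≡ 0 (mod 5)
x^1: 0·3 + 0·4 = 0 ≡ 0 (mod 5)
x^2: 0·3 + 3·4 = 12 ≡ 2 (mod 5)
x^3: 3·3 = 9 ≡ 4 (mod 5)
Result: 2x^2 + 4x^3

f · g = 2x^2 + 4x^3


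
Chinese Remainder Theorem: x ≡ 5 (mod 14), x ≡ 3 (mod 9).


m₁ = 14, m₂ = 9, gcd = 1, so CRT applies. M = m₁·m₂ = 126
Let M₁ = M/m₁ = 9, M₂ = M/m₂ = 14
Find y₁ ≡ M₁⁻¹ (mod m₁): 9⁻¹ ≡ 11 (mod 14)
Find y₂ ≡ M₂⁻¹ (mod m₂): 14⁻¹ ≡ 2 (mod 9)
x = a₁·M₁·y₁ + a₂·M₂·y₂ = 5·9·11 + 3·14·2 = 579
Reduce mod 126: x ≡ 75
Check: 75 mod 14 = 5 ✓, 75 mod 9 = 3 ✓

x ≡ 75 (mod 126)


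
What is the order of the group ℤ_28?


ℤ_n has n elements.

|ℤ_28| = 28


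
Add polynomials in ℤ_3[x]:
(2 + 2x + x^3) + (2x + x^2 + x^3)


Add coefficients mod 3:
x^0: 2 + 0 = 2 (mod 3)
x^1: 2 + 2 = 1 (mod 3)
x^2: 0 + 1 = 1 (mod 3)
x^3: 1 + 1 = 2 (mod 3)
Result: 2 + x + x^2 + 2x^3

f + g = 2 + x + x^2 + 2x^3


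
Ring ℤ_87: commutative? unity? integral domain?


ℤ_87 is a commutative ring with unity 1; 87 = 3×29 is composite, so 3·29 ≡ 0 gives zero divisors (not an integral domain)
Commutative: Yes
Integral domain: No
Has unity: Yes

ℤ_87: Commutative=Yes, Unity=Yes


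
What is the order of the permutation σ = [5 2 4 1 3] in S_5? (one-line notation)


Cycle decomposition: (1 5 3 4)
Cycle lengths: 4
Order = lcm(4) = 4

ord(σ) = 4


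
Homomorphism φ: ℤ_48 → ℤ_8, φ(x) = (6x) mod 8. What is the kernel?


Kernel = preimage of identity
ker(φ) = {x ∈ ℤ_48 : 6x ≡ 0 (mod 8)}. Since 8 | 48, φ is well-defined. The kernel is the cyclic subgroup ⟨4⟩ of ℤ_48 (order 12), i.e. {0, 4, 8, 12, 16, 20, 24, 28, 32, 36, 40, 44}

ker(φ) = {0, 4, 8, 12, 16, 20, 24, 28, 32, 36, 40, 44}


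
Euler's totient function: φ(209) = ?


Factor n: 209 = 11 × 19
φ(n) = n · ∏(1 - 1/p) over distinct primes p | n
φ(209) = 209 · (1 - 1/11) · (1 - 1/19) = 180

φ(209) = 180


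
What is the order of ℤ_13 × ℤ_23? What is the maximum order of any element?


|ℤ_13 × ℤ_23| = 13 × 23 = 299
Max element order = lcm(13,23) = 299
Cyclic? Yes (gcd=1)

|ℤ_13×ℤ_23| = 299, max element order = 299


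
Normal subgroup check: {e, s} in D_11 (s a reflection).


H = {e, s} in D_11 (s a reflection)
r·s·r⁻¹ = sr⁻² ≠ s for n ≥ 3, so {e, s} is not closed under conjugation

No, not a normal subgroup


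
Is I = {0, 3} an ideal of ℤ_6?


Check ideal conditions for I = {0, 3} in ℤ_6:
(1) I is an additive subgroup? Yes
(2) For r ∈ ℤ_6 and a ∈ I: r·a ∈ I? Yes

Yes, I is an ideal of ℤ_6


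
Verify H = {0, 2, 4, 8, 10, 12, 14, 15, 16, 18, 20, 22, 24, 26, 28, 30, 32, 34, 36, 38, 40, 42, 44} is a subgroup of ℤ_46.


Subgroup test for H = {0, 2, 4, 8, 10, 12, 14, 15, 16, 18, 20, 22, 24, 26, 28, 30, 32, 34, 36, 38, 40, 42, 44} in (ℤ_46, +):
(1) 0 ∈ H? Yes
(2) Closure: for all a,b ∈ H, (a+b) mod 46 ∈ H? No  [counterexample: 2 + 4 = 6 ∉ H]
(3) Inverses: for all a ∈ H, -a mod 46 ∈ H? No

No, H is not a subgroup of ℤ_46


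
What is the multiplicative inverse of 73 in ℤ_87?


Use the extended Euclidean algorithm to write 1 = 73·s + 87·t; then s mod 87 is the inverse.
Euclidean algorithm:
  73 = 0·87 + 73
  87 = 1·73 + 14
  73 = 5·14 + 3
  14 = 4·3 + 2
  3 = 1·2 + 1
  2 = 2·1 + 0
gcd(73,87) = 1
Back-substitution gives: 73·(31) + 87·(-26) = 1
So 73⁻¹ ≡ 31 ≡ 31 (mod 87)
Check: 73 × 31 = 2263 ≡ 1 (mod 87) ✓

73⁻¹ ≡ 31 (mod 87)


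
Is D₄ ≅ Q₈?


Comparing D₄ and Q₈:
D₄ has 5 elements of order 2; Q₈ has only 1

No, D₄ ≇ Q₈


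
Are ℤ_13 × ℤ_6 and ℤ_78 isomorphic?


Comparing ℤ_13 × ℤ_6 and ℤ_78:
gcd(13,6) = 1, so ℤ_13 × ℤ_6 ≅ ℤ_78 (CRT)

Yes, ℤ_13 × ℤ_6 ≅ ℤ_78


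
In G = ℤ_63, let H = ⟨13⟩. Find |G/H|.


|⟨13⟩| = n / gcd(13, 63) = 63 / 1 = 63
H is normal (ℤ_63 is abelian).
|G/H| = |G| / |H| = 63 / 63 = 1

|G/H| = 1


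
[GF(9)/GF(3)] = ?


GF(9) = GF(3^2), so the extension degree is 2

[GF(9)/GF(3)] = 2


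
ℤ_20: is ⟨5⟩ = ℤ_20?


g generates ℤ_n iff gcd(g, n) = 1
gcd(5, 20) = 5
Since gcd = 5 ≠ 1, ⟨5⟩ has order 4 < 20, so 5 is not a generator.

No, 5 does not generate ℤ_20


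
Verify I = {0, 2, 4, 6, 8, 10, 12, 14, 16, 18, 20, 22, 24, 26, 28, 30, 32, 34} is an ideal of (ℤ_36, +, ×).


Check ideal conditions for I = {0, 2, 4, 6, 8, 10, 12, 14, 16, 18, 20, 22, 24, 26, 28, 30, 32, 34} in ℤ_36:
(1) I is an additive subgroup? Yes
(2) For r ∈ ℤ_36 and a ∈ I: r·a ∈ I? Yes

Yes, I is an ideal of ℤ_36


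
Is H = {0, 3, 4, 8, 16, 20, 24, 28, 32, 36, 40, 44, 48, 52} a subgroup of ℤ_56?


Subgroup test for H = {0, 3, 4, 8, 16, 20, 24, 28, 32, 36, 40, 44, 48, 52} in (ℤ_56, +):
(1) 0 ∈ H? Yes
(2) Closure: for all a,b ∈ H, (a+b) mod 56 ∈ H? No  [counterexample: 3 + 3 = 6 ∉ H]
(3) Inverses: for all a ∈ H, -a mod 56 ∈ H? No

No, H is not a subgroup of ℤ_56


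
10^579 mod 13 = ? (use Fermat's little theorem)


Fermat's little theorem: if p is prime and gcd(a,p)=1, then a^(p-1) ≡ 1 (mod p)
p = 13 is prime, gcd(10,13) = 1
Reduce exponent: 579 mod 12 = 3
So 10^579 ≡ 10^3 (mod 13)
10^3 mod 13 = 12

10^579 ≡ 12 (mod 13)


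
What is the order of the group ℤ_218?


ℤ_n has n elements.

|ℤ_218| = 218


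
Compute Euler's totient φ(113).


Factor n: 113 = 113
φ(n) = n · ∏(1 - 1/p) over distinct primes p | n
φ(113) = 113 · (1 - 1/113) = 112

φ(113) = 112


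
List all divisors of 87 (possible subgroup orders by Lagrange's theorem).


Lagrange's theorem: |H| divides |G|
|G| = 87
Divisors of 87: 1, 3, 29, 87

Possible subgroup orders: {1, 3, 29, 87}


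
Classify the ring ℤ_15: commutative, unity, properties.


ℤ_15 is a commutative ring with unity 1; 15 = 3×5 is composite, so 3·5 ≡ 0 gives zero divisors (not an integral domain)
Commutative: Yes
Integral domain: No
Has unity: Yes

ℤ_15: Commutative=Yes, Unity=Yes


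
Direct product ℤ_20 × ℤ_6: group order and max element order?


|ℤ_20 × ℤ_6| = 20 × 6 = 120
Max element order = lcm(20,6) = 60
Cyclic? No (gcd=2)

|ℤ_20×ℤ_6| = 120, max element order = 60


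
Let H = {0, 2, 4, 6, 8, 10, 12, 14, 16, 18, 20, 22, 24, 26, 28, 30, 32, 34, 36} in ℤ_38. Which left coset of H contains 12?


12 + H = {12 + h (mod 38) : h ∈ H}
12+0=12, 12+2=14, 12+4=16, 12+6=18, 12+8=20, 12+10=22, 12+12=24, 12+14=26, 12+16=28, 12+18=30, 12+20=32, 12+22=34, 12+24=36, 12+26=0, 12+28=2, 12+30=4, 12+32=6, 12+34=8, 12+36=10
12 + H = {0, 2, 4, 6, 8, 10, 12, 14, 16, 18, 20, 22, 24, 26, 28, 30, 32, 34, 36} = 0 + H

12 + H = {0, 2, 4, 6, 8, 10, 12, 14, 16, 18, 20, 22, 24, 26, 28, 30, 32, 34, 36}


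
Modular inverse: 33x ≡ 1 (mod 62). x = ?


Use the extended Euclidean algorithm to write 1 = 33·s + 62·t; then s mod 62 is the inverse.
Euclidean algorithm:
  33 = 0·62 + 33
  62 = 1·33 + 29
  33 = 1·29 + 4
  29 = 7·4 + 1
  4 = 4·1 + 0
gcd(33,62) = 1
Back-substitution gives: 33·(-15) + 62·(8) = 1
So 33⁻¹ ≡ -15 ≡ 47 (mod 62)
Check: 33 × 47 = 1551 ≡ 1 (mod 62) ✓

33⁻¹ ≡ 47 (mod 62)


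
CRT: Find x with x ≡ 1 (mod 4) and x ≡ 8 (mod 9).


m₁ = 4, m₂ = 9, gcd = 1, so CRT applies. M = m₁·m₂ = 36
Let M₁ = M/m₁ = 9, M₂ = M/m₂ = 4
Find y₁ ≡ M₁⁻¹ (mod m₁): 9⁻¹ ≡ 1 (mod 4)
Find y₂ ≡ M₂⁻¹ (mod m₂): 4⁻¹ ≡ 7 (mod 9)
x = a₁·M₁·y₁ + a₂·M₂·y₂ = 1·9·1 + 8·4·7 = 233
Reduce mod 36: x ≡ 17
Check: 17 mod 4 = 1 ✓, 17 mod 9 = 8 ✓

x ≡ 17 (mod 36)


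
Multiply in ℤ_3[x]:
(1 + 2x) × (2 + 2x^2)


Expand and collect like terms; reduce coefficients mod 3:
x^0: 1·2 = 2 ≡ 2 (mod 3)
x^1: 1·0 + 2·2 = 4 ≡ 1 (mod 3)
x^2: 1·2 + 2·0 = 2 ≡ 2 (mod 3)
x^3: 2·2 = 4 ≡ 1 (mod 3)
Result: 2 + x + 2x^2 + x^3

f · g = 2 + x + 2x^2 + x^3


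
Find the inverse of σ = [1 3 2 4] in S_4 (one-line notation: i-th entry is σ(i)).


To find σ⁻¹, swap domain and range:
σ(1) = 1 → σ⁻¹(1) = 1
σ(2) = 3 → σ⁻¹(3) = 2
σ(3) = 2 → σ⁻¹(2) = 3
σ(4) = 4 → σ⁻¹(4) = 4

σ⁻¹ = [1 3 2 4]


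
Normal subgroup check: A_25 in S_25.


H = A_25 in S_25
A_25 has index 2 in S_25, and every subgroup of index 2 is normal

Yes, normal subgroup


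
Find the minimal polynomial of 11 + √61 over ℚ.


Let α = 11 + √61. Then α - 11 = √61, so (α - 11)² = 61, giving α² - 22α + 60 = 0. Degree 2 and α ∉ ℚ, so this is the minimal polynomial.

Minimal polynomial: x² - 22x + 60


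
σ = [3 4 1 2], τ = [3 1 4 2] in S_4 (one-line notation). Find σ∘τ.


σ∘τ: apply τ first, then σ
1 →τ 3 →σ 1
2 →τ 1 →σ 3
3 →τ 4 →σ 2
4 →τ 2 →σ 4

σ∘τ = [1 3 2 4]


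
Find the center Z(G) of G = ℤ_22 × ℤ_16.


Z(G) = {g ∈ G | gx = xg for all x ∈ G}
Direct product of abelian groups is abelian, so Z(G) = G

Z(ℤ_22 × ℤ_16) = ℤ_22 × ℤ_16


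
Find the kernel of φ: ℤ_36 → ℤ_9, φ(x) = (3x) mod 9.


Kernel = preimage of identity
ker(φ) = {x ∈ ℤ_36 : 3x ≡ 0 (mod 9)}. Since 9 | 36, φ is well-defined. The kernel is the cyclic subgroup ⟨3⟩ of ℤ_36 (order 12), i.e. {0, 3, 6, 9, 12, 15, 18, 21, 24, 27, 30, 33}

ker(φ) = {0, 3, 6, 9, 12, 15, 18, 21, 24, 27, 30, 33}


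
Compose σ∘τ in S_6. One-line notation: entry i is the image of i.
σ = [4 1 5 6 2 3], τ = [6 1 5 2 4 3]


σ∘τ: apply τ first, then σ
1 →τ 6 →σ 3
2 →τ 1 →σ 4
3 →τ 5 →σ 2
4 →τ 2 →σ 1
5 →τ 4 →σ 6
6 →τ 3 →σ 5

σ∘τ = [3 4 2 1 6 5]


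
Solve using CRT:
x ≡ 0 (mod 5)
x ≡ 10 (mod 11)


m₁ = 5, m₂ = 11, gcd = 1, so CRT applies. M = m₁·m₂ = 55
Let M₁ = M/m₁ = 11, M₂ = M/m₂ = 5
Find y₁ ≡ M₁⁻¹ (mod m₁): 11⁻¹ ≡ 1 (mod 5)
Find y₂ ≡ M₂⁻¹ (mod m₂): 5⁻¹ ≡ 9 (mod 11)
x = a₁·M₁·y₁ + a₂·M₂·y₂ = 0·11·1 + 10·5·9 = 450
Reduce mod 55: x ≡ 10
Check: 10 mod 5 = 0 ✓, 10 mod 11 = 10 ✓

x ≡ 10 (mod 55)


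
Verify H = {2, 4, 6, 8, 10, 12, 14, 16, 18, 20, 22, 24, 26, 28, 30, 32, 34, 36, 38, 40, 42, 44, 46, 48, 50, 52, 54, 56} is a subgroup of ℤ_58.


Subgroup test for H = {2, 4, 6, 8, 10, 12, 14, 16, 18, 20, 22, 24, 26, 28, 30, 32, 34, 36, 38, 40, 42, 44, 46, 48, 50, 52, 54, 56} in (ℤ_58, +):
(1) 0 ∈ H? No
(2) Closure: for all a,b ∈ H, (a+b) mod 58 ∈ H? No  [counterexample: 2 + 56 = 0 ∉ H]
(3) Inverses: for all a ∈ H, -a mod 58 ∈ H? Yes

No, H is not a subgroup of ℤ_58


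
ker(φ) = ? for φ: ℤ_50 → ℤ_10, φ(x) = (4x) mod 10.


Kernel = preimage of identity
ker(φ) = {x ∈ ℤ_50 : 4x ≡ 0 (mod 10)}. Since 10 | 50, φ is well-defined. The kernel is the cyclic subgroup ⟨5⟩ of ℤ_50 (order 10), i.e. {0, 5, 10, 15, 20, 25, 30, 35, 40, 45}

ker(φ) = {0, 5, 10, 15, 20, 25, 30, 35, 40, 45}


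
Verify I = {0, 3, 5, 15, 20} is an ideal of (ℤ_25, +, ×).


Check ideal conditions for I = {0, 3, 5, 15, 20} in ℤ_25:
(1) I is an additive subgroup? No
(2) For r ∈ ℤ_25 and a ∈ I: r·a ∈ I? No  [counterexample: r=2, a=3, r·a mod 25 = 6 ∉ I]

No, I is not an ideal of ℤ_25


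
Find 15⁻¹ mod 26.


Use the extended Euclidean algorithm to write 1 = 15·s + 26·t; then s mod 26 is the inverse.
Euclidean algorithm:
  15 = 0·26 + 15
  26 = 1·15 + 11
  15 = 1·11 + 4
  11 = 2·4 + 3
  4 = 1·3 + 1
  3 = 3·1 + 0
gcd(15,26) = 1
Back-substitution gives: 15·(7) + 26·(-4) = 1
So 15⁻¹ ≡ 7 ≡ 7 (mod 26)
Check: 15 × 7 = 105 ≡ 1 (mod 26) ✓

15⁻¹ ≡ 7 (mod 26)


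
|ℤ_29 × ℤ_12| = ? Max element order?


|ℤ_29 × ℤ_12| = 29 × 12 = 348
Max element order = lcm(29,12) = 348
Cyclic? Yes (gcd=1)

|ℤ_29×ℤ_12| = 348, max element order = 348


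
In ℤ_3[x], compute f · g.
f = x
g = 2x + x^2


Expand and collect like terms; reduce coefficients mod 3:
x^0: 0·0 = 0 ≡ 0 (mod 3)
x^1: 0·2 + 1·0 = 0 ≡ 0 (mod 3)
x^2: 0·1 + 1·2 = 2 ≡ 2 (mod 3)
x^3: 1·1 = 1 ≡ 1 (mod 3)
Result: 2x^2 + x^3

f · g = 2x^2 + x^3


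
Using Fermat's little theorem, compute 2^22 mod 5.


Fermat's little theorem: if p is prime and gcd(a,p)=1, then a^(p-1) ≡ 1 (mod p)
p = 5 is prime, gcd(2,5) = 1
Reduce exponent: 22 mod 4 = 2
So 2^22 ≡ 2^2 (mod 5)
2^2 mod 5 = 4

2^22 ≡ 4 (mod 5)


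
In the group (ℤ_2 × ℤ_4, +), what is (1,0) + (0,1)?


Operation: componentwise addition mod (2, 4)
(1,0) + (0,1) = ((a₁+b₁) mod 2, (a₂+b₂) mod 4) with a = (1,0), b = (0,1)

(1,0) + (0,1) = (1,1)


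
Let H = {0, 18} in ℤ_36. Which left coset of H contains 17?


17 + H = {17 + h (mod 36) : h ∈ H}
17+0=17, 17+18=35

17 + H = {17, 35}


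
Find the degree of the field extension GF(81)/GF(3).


GF(81) = GF(3^4), so the extension degree is 4

[GF(81)/GF(3)] = 4


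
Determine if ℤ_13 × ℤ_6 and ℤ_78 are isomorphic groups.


Comparing ℤ_13 × ℤ_6 and ℤ_78:
gcd(13,6) = 1, so ℤ_13 × ℤ_6 ≅ ℤ_78 (CRT)

Yes, ℤ_13 × ℤ_6 ≅ ℤ_78


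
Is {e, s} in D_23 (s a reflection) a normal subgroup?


H = {e, s} in D_23 (s a reflection)
r·s·r⁻¹ = sr⁻² ≠ s for n ≥ 3, so {e, s} is not closed under conjugation

No, not a normal subgroup


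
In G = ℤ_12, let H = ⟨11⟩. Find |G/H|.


|⟨11⟩| = n / gcd(11, 12) = 12 / 1 = 12
H is normal (ℤ_12 is abelian).
|G/H| = |G| / |H| = 12 / 12 = 1

|G/H| = 1


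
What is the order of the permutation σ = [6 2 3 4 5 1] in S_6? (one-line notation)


Cycle decomposition: (1 6)
Cycle lengths: 2
Order = lcm(2) = 2

ord(σ) = 2


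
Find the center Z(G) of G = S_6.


Z(G) = {g ∈ G | gx = xg for all x ∈ G}
S_n is non-abelian for n ≥ 3; Z(S_6) is trivial

Z(S_6) = {e}


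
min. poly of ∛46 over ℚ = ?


∛46 satisfies x³ - 46 = 0, irreducible over ℚ (no rational root; 46 is not a perfect cube)

Minimal polynomial: x³ - 46


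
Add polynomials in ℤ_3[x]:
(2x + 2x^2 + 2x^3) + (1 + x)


Add coefficients mod 3:
x^0: 0 + 1 = 1 (mod 3)
x^1: 2 + 1 = 0 (mod 3)
x^2: 2 + 0 = 2 (mod 3)
x^3: 2 + 0 = 2 (mod 3)
Result: 1 + 2x^2 + 2x^3

f + g = 1 + 2x^2 + 2x^3


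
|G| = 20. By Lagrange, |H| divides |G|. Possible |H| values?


Lagrange's theorem: |H| divides |G|
|G| = 20
Divisors of 20: 1, 2, 4, 5, 10, 20

Possible subgroup orders: {1, 2, 4, 5, 10, 20}


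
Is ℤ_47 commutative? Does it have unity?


ℤ_47 is a commutative ring with unity 1; 47 is prime, so ℤ_47 is a field (hence an integral domain)
Commutative: Yes
Integral domain: Yes
Has unity: Yes

ℤ_47: Commutative=Yes, Unity=Yes


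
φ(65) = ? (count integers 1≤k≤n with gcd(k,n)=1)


Factor n: 65 = 5 × 13
φ(n) = n · ∏(1 - 1/p) over distinct primes p | n
φ(65) = 65 · (1 - 1/5) · (1 - 1/13) = 48

φ(65) = 48


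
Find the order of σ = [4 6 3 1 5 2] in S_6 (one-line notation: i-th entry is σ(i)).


Cycle decomposition: (1 4) (2 6)
Cycle lengths: 2, 2
Order = lcm(2, 2) = 2

ord(σ) = 2


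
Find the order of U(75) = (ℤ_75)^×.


U(n) is the group of units mod n; |U(n)| = φ(n)
|U(75)| = φ(75) = 40

|U(75) = (ℤ_75)^×| = 40


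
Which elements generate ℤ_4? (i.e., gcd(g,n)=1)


g generates ℤ_n iff gcd(g,n) = 1
Checking each g ∈ {1,...,3}:
gcd(1,4) = 1
gcd(2,4) = 2
gcd(3,4) = 1
Generators: {1, 3}
Number of generators = φ(4) = 2

Generators of ℤ_4 = {1, 3}


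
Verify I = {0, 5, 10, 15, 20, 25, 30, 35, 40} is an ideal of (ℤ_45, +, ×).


Check ideal conditions for I = {0, 5, 10, 15, 20, 25, 30, 35, 40} in ℤ_45:
(1) I is an additive subgroup? Yes
(2) For r ∈ ℤ_45 and a ∈ I: r·a ∈ I? Yes

Yes, I is an ideal of ℤ_45


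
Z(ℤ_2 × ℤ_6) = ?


Z(G) = {g ∈ G | gx = xg for all x ∈ G}
Direct product of abelian groups is abelian, so Z(G) = G

Z(ℤ_2 × ℤ_6) = ℤ_2 × ℤ_6


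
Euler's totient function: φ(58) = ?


Factor n: 58 = 2 × 29
φ(n) = n · ∏(1 - 1/p) over distinct primes p | n
φ(58) = 58 · (1 - 1/2) · (1 - 1/29) = 28

φ(58) = 28


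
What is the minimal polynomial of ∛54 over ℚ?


∛54 satisfies x³ - 54 = 0, irreducible over ℚ (no rational root; 54 is not a perfect cube)

Minimal polynomial: x³ - 54


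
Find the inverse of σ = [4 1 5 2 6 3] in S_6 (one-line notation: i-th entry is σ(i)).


To find σ⁻¹, swap domain and range:
σ(1) = 4 → σ⁻¹(4) = 1
σ(2) = 1 → σ⁻¹(1) = 2
σ(3) = 5 → σ⁻¹(5) = 3
σ(4) = 2 → σ⁻¹(2) = 4
σ(5) = 6 → σ⁻¹(6) = 5
σ(6) = 3 → σ⁻¹(3) = 6

σ⁻¹ = [2 4 6 1 3 5]


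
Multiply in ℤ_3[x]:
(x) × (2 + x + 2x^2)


Expand and collect like terms; reduce coefficients mod 3:
x^0: 0·2 = 0 ≡ 0 (mod 3)
x^1: 0·1 + 1·2 = 2 ≡ 2 (mod 3)
x^2: 0·2 + 1·1 = 1 ≡ 1 (mod 3)
x^3: 1·2 = 2 ≡ 2 (mod 3)
Result: 2x + x^2 + 2x^3

f · g = 2x + x^2 + 2x^3


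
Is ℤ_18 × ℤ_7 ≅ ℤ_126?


Comparing ℤ_18 × ℤ_7 and ℤ_126:
gcd(18,7) = 1, so ℤ_18 × ℤ_7 ≅ ℤ_126 (CRT)

Yes, ℤ_18 × ℤ_7 ≅ ℤ_126


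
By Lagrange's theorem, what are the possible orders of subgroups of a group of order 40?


Lagrange's theorem: |H| divides |G|
|G| = 40
Divisors of 40: 1, 2, 4, 5, 8, 10, 20, 40

Possible subgroup orders: {1, 2, 4, 5, 8, 10, 20, 40}


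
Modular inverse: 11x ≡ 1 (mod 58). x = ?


Use the extended Euclidean algorithm to write 1 = 11·s + 58·t; then s mod 58 is the inverse.
Euclidean algorithm:
  11 = 0·58 + 11
  58 = 5·11 + 3
  11 = 3·3 + 2
  3 = 1·2 + 1
  2 = 2·1 + 0
gcd(11,58) = 1
Back-substitution gives: 11·(-21) + 58·(4) = 1
So 11⁻¹ ≡ -21 ≡ 37 (mod 58)
Check: 11 × 37 = 407 ≡ 1 (mod 58) ✓

11⁻¹ ≡ 37 (mod 58)


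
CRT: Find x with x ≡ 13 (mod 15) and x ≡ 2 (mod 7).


m₁ = 15, m₂ = 7, gcd = 1, so CRT applies. M = m₁·m₂ = 105
Let M₁ = M/m₁ = 7, M₂ = M/m₂ = 15
Find y₁ ≡ M₁⁻¹ (mod m₁): 7⁻¹ ≡ 13 (mod 15)
Find y₂ ≡ M₂⁻¹ (mod m₂): 15⁻¹ ≡ 1 (mod 7)
x = a₁·M₁·y₁ + a₂·M₂·y₂ = 13·7·13 + 2·15·1 = 1213
Reduce mod 105: x ≡ 58
Check: 58 mod 15 = 13 ✓, 58 mod 7 = 2 ✓

x ≡ 58 (mod 105)
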